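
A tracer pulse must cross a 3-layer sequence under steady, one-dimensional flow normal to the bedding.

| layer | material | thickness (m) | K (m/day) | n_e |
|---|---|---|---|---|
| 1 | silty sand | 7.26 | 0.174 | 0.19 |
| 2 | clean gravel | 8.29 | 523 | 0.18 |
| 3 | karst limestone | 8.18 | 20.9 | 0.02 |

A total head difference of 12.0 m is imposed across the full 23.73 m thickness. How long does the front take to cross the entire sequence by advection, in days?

With flow normal to the layers, continuity requires the same specific discharge q through every layer.
Σ(b_i/K_i) = 7.26/0.174 + 8.29/523 + 8.18/20.9 = 42.13 d.
q = Δh / Σ(b_i/K_i) = 12.0 / 42.13 = 0.2848 m/day.
In each layer the seepage velocity is v_i = q/n_i, so the layer transit time is t_i = b_i·n_i / q:
  layer 1 (silty sand): t_1 = 7.26 × 0.19 / 0.2848 = 4.843 d
  layer 2 (clean gravel): t_2 = 8.29 × 0.18 / 0.2848 = 5.239 d
  layer 3 (karst limestone): t_3 = 8.18 × 0.02 / 0.2848 = 0.5744 d
Total t = Σ t_i = 10.66 days.

10.7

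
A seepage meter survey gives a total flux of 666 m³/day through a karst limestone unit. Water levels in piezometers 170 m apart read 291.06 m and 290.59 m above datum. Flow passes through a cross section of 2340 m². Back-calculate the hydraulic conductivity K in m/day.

103

Hydraulic gradient i = (291.06 − 290.59) / 170 = 0.47 / 170 = 0.002765.
From Q = K·A·i, K = Q / (A·i) = 666 / (2340 × 0.002765) = 102.9 m/day.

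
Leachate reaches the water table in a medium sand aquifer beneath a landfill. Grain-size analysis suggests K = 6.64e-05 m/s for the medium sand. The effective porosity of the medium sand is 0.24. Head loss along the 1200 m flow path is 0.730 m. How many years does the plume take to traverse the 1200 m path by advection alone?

Convert K: 6.64e-05 m/s × 86400 = 5.737 m/day.
Hydraulic gradient i = Δh / L = 0.730 / 1200 = 0.0006083.
Darcy flux q = K · i = 5.737 × 0.0006083 = 0.003490 m/day.
Seepage velocity v = q / n_e = 0.003490 / 0.24 = 0.01454 m/day.
Travel time t = L / v = 1200 / 0.01454 = 82522 days = 225.9 years.

226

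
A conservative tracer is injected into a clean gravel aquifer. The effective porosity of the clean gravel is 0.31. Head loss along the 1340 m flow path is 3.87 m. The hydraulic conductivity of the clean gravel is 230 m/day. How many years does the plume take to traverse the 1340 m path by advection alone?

1.71

Hydraulic gradient i = Δh / L = 3.87 / 1340 = 0.002888.
Darcy flux q = K · i = 230.0 × 0.002888 = 0.6643 m/day.
Seepage velocity v = q / n_e = 0.6643 / 0.31 = 2.143 m/day.
Travel time t = L / v = 1340 / 2.143 = 625.4 days = 1.712 years.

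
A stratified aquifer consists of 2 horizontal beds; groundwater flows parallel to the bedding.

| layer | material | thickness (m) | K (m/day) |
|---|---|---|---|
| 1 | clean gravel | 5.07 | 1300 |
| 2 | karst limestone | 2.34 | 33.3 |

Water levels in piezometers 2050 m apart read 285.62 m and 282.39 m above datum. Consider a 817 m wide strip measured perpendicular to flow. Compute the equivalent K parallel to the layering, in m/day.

900

Flow is parallel to layering, so each bed carries its own Darcy discharge and the transmissivities add.
Σ(K_i·b_i) = 1300×5.07 + 33.3×2.34 = 6669 m²/day.
Total thickness b = 7.410 m, so K_eq = Σ(K_i·b_i)/b = 900.0 m/day.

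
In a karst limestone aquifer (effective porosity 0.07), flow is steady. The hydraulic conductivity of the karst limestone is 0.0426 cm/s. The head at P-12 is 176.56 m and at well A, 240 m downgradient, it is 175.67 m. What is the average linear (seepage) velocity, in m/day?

Convert K: 0.0426 cm/s × 864 = 36.81 m/day.
Hydraulic gradient i = (176.56 − 175.67) / 240 = 0.89 / 240 = 0.003708.
Darcy flux q = K · i = 36.81 × 0.003708 = 0.1365 m/day.
Seepage velocity v = q / n_e = 0.1365 / 0.07 = 1.950 m/day.

1.95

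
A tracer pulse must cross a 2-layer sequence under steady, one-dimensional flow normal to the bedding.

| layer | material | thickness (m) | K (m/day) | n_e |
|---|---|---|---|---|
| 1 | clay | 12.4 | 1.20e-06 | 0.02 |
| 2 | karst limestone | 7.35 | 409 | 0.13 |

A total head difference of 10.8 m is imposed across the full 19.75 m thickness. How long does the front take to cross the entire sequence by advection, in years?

3150

With flow normal to the layers, continuity requires the same specific discharge q through every layer.
Σ(b_i/K_i) = 12.4/1.20e-06 + 7.35/409 = 1.033e+07 d.
q = Δh / Σ(b_i/K_i) = 10.8 / 1.033e+07 = 1.045e-06 m/day.
In each layer the seepage velocity is v_i = q/n_i, so the layer transit time is t_i = b_i·n_i / q:
  layer 1 (clay): t_1 = 12.4 × 0.02 / 1.045e-06 = 2.373e+05 d
  layer 2 (karst limestone): t_2 = 7.35 × 0.13 / 1.045e-06 = 9.142e+05 d
Total t = Σ t_i = 1.151e+06 days = 3153 years.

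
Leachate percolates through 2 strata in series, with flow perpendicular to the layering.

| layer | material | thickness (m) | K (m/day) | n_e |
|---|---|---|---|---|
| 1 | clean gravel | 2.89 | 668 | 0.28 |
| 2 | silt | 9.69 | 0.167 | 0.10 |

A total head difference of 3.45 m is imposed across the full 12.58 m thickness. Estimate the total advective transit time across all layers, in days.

With flow normal to the layers, continuity requires the same specific discharge q through every layer.
Σ(b_i/K_i) = 2.89/668 + 9.69/0.167 = 58.03 d.
q = Δh / Σ(b_i/K_i) = 3.45 / 58.03 = 0.05945 m/day.
In each layer the seepage velocity is v_i = q/n_i, so the layer transit time is t_i = b_i·n_i / q:
  layer 1 (clean gravel): t_1 = 2.89 × 0.28 / 0.05945 = 13.61 d
  layer 2 (silt): t_2 = 9.69 × 0.10 / 0.05945 = 16.30 d
Total t = Σ t_i = 29.91 days.

29.9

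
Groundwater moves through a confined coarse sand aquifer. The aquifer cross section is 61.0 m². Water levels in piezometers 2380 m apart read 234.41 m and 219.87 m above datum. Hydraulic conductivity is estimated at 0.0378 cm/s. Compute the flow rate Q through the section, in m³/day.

12.2

Convert K: 0.0378 cm/s × 864 = 32.66 m/day.
Hydraulic gradient i = (234.41 − 219.87) / 2380 = 14.54 / 2380 = 0.006109.
Darcy's law: Q = K · A · i = 32.66 × 61.00 × 0.006109 = 12.17 m³/day.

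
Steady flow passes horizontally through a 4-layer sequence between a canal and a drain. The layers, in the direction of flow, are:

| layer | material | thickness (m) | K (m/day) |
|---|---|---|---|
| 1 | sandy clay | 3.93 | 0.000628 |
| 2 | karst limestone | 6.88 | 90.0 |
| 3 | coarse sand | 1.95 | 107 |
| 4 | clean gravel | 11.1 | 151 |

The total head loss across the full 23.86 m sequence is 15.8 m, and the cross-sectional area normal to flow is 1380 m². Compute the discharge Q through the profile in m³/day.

Flow is perpendicular to layering, so the layers act in series and the equivalent K is the thickness-weighted harmonic mean.
Total thickness L = 3.93 + 6.88 + 1.95 + 11.1 = 23.86 m.
Σ(b_i/K_i) = 3.93/0.000628 + 6.88/90.0 + 1.95/107 + 11.1/151 = 6258 d.
K_eq = L / Σ(b_i/K_i) = 23.86 / 6258 = 0.003813 m/day.
Q = K_eq · A · (Δh/L) = 0.003813 × 1380 × (15.8/23.86) = 3.484 m³/day.

3.48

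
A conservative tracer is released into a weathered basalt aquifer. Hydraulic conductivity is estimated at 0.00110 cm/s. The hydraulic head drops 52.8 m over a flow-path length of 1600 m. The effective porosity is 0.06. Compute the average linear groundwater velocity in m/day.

0.523

Convert K: 0.00110 cm/s × 864 = 0.9504 m/day.
Hydraulic gradient i = Δh / L = 52.8 / 1600 = 0.03300.
Darcy flux q = K · i = 0.9504 × 0.03300 = 0.03136 m/day.
Seepage velocity v = q / n_e = 0.03136 / 0.06 = 0.5227 m/day.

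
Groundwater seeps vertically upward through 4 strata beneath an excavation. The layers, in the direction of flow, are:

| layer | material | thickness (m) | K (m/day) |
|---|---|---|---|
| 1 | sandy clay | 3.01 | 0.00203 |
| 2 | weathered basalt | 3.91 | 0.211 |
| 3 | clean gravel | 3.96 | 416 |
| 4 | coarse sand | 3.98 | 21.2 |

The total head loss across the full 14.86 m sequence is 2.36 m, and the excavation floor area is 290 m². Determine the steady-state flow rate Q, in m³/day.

0.456

Flow is perpendicular to layering, so the layers act in series and the equivalent K is the thickness-weighted harmonic mean.
Total thickness L = 3.01 + 3.91 + 3.96 + 3.98 = 14.86 m.
Σ(b_i/K_i) = 3.01/0.00203 + 3.91/0.211 + 3.96/416 + 3.98/21.2 = 1501 d.
K_eq = L / Σ(b_i/K_i) = 14.86 / 1501 = 0.009897 m/day.
Q = K_eq · A · (Δh/L) = 0.009897 × 290 × (2.36/14.86) = 0.4558 m³/day.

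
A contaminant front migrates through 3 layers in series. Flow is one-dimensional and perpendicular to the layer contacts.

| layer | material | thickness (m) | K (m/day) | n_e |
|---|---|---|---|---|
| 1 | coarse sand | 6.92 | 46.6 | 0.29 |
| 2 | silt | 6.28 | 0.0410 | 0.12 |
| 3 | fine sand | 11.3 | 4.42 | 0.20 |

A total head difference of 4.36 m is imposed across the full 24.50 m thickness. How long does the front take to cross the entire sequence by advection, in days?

With flow normal to the layers, continuity requires the same specific discharge q through every layer.
Σ(b_i/K_i) = 6.92/46.6 + 6.28/0.0410 + 11.3/4.42 = 155.9 d.
q = Δh / Σ(b_i/K_i) = 4.36 / 155.9 = 0.02797 m/day.
In each layer the seepage velocity is v_i = q/n_i, so the layer transit time is t_i = b_i·n_i / q:
  layer 1 (coarse sand): t_1 = 6.92 × 0.29 / 0.02797 = 71.75 d
  layer 2 (silt): t_2 = 6.28 × 0.12 / 0.02797 = 26.94 d
  layer 3 (fine sand): t_3 = 11.3 × 0.20 / 0.02797 = 80.80 d
Total t = Σ t_i = 179.5 days.

179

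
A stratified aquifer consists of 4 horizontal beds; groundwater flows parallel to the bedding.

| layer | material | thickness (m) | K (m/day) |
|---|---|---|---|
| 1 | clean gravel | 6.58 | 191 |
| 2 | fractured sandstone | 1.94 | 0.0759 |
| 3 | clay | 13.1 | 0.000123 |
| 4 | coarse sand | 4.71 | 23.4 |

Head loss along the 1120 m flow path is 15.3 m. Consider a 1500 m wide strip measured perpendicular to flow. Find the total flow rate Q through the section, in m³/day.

Flow is parallel to layering, so each bed carries its own Darcy discharge and the transmissivities add.
Σ(K_i·b_i) = 191×6.58 + 0.0759×1.94 + 0.000123×13.1 + 23.4×4.71 = 1367 m²/day.
Hydraulic gradient i = Δh / L = 15.3 / 1120 = 0.01366.
Q = Σ(K_i·b_i) · W · i = 1367 × 1500 × 0.01366 = 28014 m³/day.

28000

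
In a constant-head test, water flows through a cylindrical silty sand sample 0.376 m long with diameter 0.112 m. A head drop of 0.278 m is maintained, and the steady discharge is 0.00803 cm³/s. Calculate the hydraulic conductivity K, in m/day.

Cross-sectional area A = π·(d/2)² = π × (0.112/2)² = 0.009852 m².
Convert discharge: 0.00803 cm³/s = 8.030e-09 m³/s.
Darcy's law rearranged: K = Q·L / (A·Δh) = 8.030e-09 × 0.376 / (0.009852 × 0.278) = 1.102e-06 m/s = 0.09525 m/day.

0.0952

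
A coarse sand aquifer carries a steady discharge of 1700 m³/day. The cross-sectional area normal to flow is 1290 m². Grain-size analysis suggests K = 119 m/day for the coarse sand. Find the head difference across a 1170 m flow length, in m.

13.0

From Q = K·A·i, i = Q / (K·A) = 1700 / (119.0 × 1290) = 0.01107.
Head loss Δh = i · L = 0.01107 × 1170 = 12.96 m.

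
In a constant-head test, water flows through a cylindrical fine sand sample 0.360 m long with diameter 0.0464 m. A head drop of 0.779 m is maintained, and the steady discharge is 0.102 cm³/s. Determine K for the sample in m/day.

Cross-sectional area A = π·(d/2)² = π × (0.0464/2)² = 0.001691 m².
Convert discharge: 0.102 cm³/s = 1.020e-07 m³/s.
Darcy's law rearranged: K = Q·L / (A·Δh) = 1.020e-07 × 0.360 / (0.001691 × 0.779) = 2.788e-05 m/s = 2.409 m/day.

2.41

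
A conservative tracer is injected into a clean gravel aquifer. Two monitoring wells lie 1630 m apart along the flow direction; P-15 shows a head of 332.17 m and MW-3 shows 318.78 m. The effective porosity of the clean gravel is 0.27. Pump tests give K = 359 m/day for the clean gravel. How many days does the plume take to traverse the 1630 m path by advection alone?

149

Hydraulic gradient i = (332.17 − 318.78) / 1630 = 13.39 / 1630 = 0.008215.
Darcy flux q = K · i = 359.0 × 0.008215 = 2.949 m/day.
Seepage velocity v = q / n_e = 2.949 / 0.27 = 10.92 m/day.
Travel time t = L / v = 1630 / 10.92 = 149.2 days.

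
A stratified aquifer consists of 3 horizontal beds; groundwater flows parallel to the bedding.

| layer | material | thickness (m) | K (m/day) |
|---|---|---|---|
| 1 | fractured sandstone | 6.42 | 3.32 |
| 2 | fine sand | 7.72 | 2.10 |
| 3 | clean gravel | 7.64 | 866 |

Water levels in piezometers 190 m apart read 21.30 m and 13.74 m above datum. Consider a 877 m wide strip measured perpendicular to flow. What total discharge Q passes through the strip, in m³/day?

232000

Flow is parallel to layering, so each bed carries its own Darcy discharge and the transmissivities add.
Σ(K_i·b_i) = 3.32×6.42 + 2.10×7.72 + 866×7.64 = 6654 m²/day.
Hydraulic gradient i = (21.30 − 13.74) / 190 = 7.56 / 190 = 0.03979.
Q = Σ(K_i·b_i) · W · i = 6654 × 877 × 0.03979 = 2.322e+05 m³/day.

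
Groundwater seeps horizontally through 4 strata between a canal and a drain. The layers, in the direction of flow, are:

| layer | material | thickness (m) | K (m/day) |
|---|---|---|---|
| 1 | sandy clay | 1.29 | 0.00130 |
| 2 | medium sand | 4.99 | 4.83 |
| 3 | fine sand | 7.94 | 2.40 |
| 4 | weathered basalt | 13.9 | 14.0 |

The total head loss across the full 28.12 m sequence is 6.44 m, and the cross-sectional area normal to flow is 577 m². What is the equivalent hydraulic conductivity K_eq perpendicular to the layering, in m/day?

0.0282

Flow is perpendicular to layering, so the layers act in series and the equivalent K is the thickness-weighted harmonic mean.
Total thickness L = 1.29 + 4.99 + 7.94 + 13.9 = 28.12 m.
Σ(b_i/K_i) = 1.29/0.00130 + 4.99/4.83 + 7.94/2.40 + 13.9/14.0 = 997.6 d.
K_eq = L / Σ(b_i/K_i) = 28.12 / 997.6 = 0.02819 m/day.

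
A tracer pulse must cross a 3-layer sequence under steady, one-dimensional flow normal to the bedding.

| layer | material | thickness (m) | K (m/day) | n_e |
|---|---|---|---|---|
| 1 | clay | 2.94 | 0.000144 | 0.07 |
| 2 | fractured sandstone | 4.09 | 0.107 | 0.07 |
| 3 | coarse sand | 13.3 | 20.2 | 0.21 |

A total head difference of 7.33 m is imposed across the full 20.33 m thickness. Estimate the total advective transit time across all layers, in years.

25.1

With flow normal to the layers, continuity requires the same specific discharge q through every layer.
Σ(b_i/K_i) = 2.94/0.000144 + 4.09/0.107 + 13.3/20.2 = 20456 d.
q = Δh / Σ(b_i/K_i) = 7.33 / 20456 = 0.0003583 m/day.
In each layer the seepage velocity is v_i = q/n_i, so the layer transit time is t_i = b_i·n_i / q:
  layer 1 (clay): t_1 = 2.94 × 0.07 / 0.0003583 = 574.3 d
  layer 2 (fractured sandstone): t_2 = 4.09 × 0.07 / 0.0003583 = 799.0 d
  layer 3 (coarse sand): t_3 = 13.3 × 0.21 / 0.0003583 = 7794 d
Total t = Σ t_i = 9168 days = 25.10 years.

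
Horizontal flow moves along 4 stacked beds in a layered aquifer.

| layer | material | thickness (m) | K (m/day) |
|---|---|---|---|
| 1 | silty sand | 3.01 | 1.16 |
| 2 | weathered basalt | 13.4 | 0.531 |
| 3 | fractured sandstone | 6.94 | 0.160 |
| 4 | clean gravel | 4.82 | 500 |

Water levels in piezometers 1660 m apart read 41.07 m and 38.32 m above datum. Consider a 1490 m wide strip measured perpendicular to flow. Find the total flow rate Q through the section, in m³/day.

Flow is parallel to layering, so each bed carries its own Darcy discharge and the transmissivities add.
Σ(K_i·b_i) = 1.16×3.01 + 0.531×13.4 + 0.160×6.94 + 500×4.82 = 2422 m²/day.
Hydraulic gradient i = (41.07 − 38.32) / 1660 = 2.75 / 1660 = 0.001657.
Q = Σ(K_i·b_i) · W · i = 2422 × 1490 × 0.001657 = 5978 m³/day.

5980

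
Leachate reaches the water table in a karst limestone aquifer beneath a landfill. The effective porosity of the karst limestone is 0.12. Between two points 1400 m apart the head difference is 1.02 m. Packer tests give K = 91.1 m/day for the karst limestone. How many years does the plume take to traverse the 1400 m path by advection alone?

6.93

Hydraulic gradient i = Δh / L = 1.02 / 1400 = 0.0007286.
Darcy flux q = K · i = 91.10 × 0.0007286 = 0.06637 m/day.
Seepage velocity v = q / n_e = 0.06637 / 0.12 = 0.5531 m/day.
Travel time t = L / v = 1400 / 0.5531 = 2531 days = 6.930 years.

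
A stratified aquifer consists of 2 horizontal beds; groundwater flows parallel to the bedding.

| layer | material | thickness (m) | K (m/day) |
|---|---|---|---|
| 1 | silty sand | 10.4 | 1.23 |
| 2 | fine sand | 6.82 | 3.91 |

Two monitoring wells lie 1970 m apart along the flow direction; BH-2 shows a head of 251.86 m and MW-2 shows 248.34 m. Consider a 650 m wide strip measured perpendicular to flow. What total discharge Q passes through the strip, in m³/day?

45.8

Flow is parallel to layering, so each bed carries its own Darcy discharge and the transmissivities add.
Σ(K_i·b_i) = 1.23×10.4 + 3.91×6.82 = 39.46 m²/day.
Hydraulic gradient i = (251.86 − 248.34) / 1970 = 3.52 / 1970 = 0.001787.
Q = Σ(K_i·b_i) · W · i = 39.46 × 650 × 0.001787 = 45.83 m³/day.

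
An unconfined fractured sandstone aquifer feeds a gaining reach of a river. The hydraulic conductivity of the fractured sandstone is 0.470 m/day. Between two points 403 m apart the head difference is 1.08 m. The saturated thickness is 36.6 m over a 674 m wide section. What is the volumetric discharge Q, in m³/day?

31.1

Cross-sectional area A = 674 × 36.6 = 24668 m².
Hydraulic gradient i = Δh / L = 1.08 / 403 = 0.002680.
Darcy's law: Q = K · A · i = 0.4700 × 24668 × 0.002680 = 31.07 m³/day.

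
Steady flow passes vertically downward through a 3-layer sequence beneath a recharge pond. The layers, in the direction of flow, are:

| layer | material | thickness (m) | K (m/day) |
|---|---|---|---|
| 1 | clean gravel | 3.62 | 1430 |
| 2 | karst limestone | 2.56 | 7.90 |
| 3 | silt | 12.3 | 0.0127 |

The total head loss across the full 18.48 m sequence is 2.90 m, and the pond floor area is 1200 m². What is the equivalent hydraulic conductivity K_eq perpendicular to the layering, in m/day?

Flow is perpendicular to layering, so the layers act in series and the equivalent K is the thickness-weighted harmonic mean.
Total thickness L = 3.62 + 2.56 + 12.3 = 18.48 m.
Σ(b_i/K_i) = 3.62/1430 + 2.56/7.90 + 12.3/0.0127 = 968.8 d.
K_eq = L / Σ(b_i/K_i) = 18.48 / 968.8 = 0.01907 m/day.

0.0191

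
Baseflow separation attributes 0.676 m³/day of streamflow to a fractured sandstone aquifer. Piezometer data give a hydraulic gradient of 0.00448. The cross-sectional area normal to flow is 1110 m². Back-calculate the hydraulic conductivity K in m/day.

Hydraulic gradient i = 0.00448.
From Q = K·A·i, K = Q / (A·i) = 0.676 / (1110 × 0.004480) = 0.1359 m/day.

0.136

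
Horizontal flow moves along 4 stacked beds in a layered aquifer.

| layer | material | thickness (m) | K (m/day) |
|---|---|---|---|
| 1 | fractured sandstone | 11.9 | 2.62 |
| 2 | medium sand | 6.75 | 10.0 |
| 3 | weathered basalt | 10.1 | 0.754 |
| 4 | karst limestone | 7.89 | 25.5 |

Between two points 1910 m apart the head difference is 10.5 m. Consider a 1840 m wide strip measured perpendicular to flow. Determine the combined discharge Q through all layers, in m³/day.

Flow is parallel to layering, so each bed carries its own Darcy discharge and the transmissivities add.
Σ(K_i·b_i) = 2.62×11.9 + 10.0×6.75 + 0.754×10.1 + 25.5×7.89 = 307.5 m²/day.
Hydraulic gradient i = Δh / L = 10.5 / 1910 = 0.005497.
Q = Σ(K_i·b_i) · W · i = 307.5 × 1840 × 0.005497 = 3110 m³/day.

3110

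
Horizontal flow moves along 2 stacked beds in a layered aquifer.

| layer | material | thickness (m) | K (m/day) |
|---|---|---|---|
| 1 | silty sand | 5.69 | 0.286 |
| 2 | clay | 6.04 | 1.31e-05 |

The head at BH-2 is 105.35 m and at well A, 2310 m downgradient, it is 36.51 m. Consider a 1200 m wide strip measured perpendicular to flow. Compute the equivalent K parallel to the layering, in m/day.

Flow is parallel to layering, so each bed carries its own Darcy discharge and the transmissivities add.
Σ(K_i·b_i) = 0.286×5.69 + 1.31e-05×6.04 = 1.627 m²/day.
Total thickness b = 11.73 m, so K_eq = Σ(K_i·b_i)/b = 0.1387 m/day.

0.139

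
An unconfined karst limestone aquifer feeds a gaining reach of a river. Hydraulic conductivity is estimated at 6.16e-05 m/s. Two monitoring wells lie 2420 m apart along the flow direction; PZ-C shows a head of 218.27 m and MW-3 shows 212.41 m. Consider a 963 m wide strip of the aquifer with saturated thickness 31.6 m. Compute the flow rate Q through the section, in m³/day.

Convert K: 6.16e-05 m/s × 86400 = 5.322 m/day.
Cross-sectional area A = 963 × 31.6 = 30431 m².
Hydraulic gradient i = (218.27 − 212.41) / 2420 = 5.86 / 2420 = 0.002421.
Darcy's law: Q = K · A · i = 5.322 × 30431 × 0.002421 = 392.2 m³/day.

392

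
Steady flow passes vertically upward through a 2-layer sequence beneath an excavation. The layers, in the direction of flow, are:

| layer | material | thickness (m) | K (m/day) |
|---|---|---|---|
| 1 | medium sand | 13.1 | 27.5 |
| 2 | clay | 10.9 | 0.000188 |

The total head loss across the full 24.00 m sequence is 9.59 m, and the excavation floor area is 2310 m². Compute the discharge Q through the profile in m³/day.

Flow is perpendicular to layering, so the layers act in series and the equivalent K is the thickness-weighted harmonic mean.
Total thickness L = 13.1 + 10.9 = 24.00 m.
Σ(b_i/K_i) = 13.1/27.5 + 10.9/0.000188 = 57979 d.
K_eq = L / Σ(b_i/K_i) = 24.00 / 57979 = 0.0004139 m/day.
Q = K_eq · A · (Δh/L) = 0.0004139 × 2310 × (9.59/24.00) = 0.3821 m³/day.

0.382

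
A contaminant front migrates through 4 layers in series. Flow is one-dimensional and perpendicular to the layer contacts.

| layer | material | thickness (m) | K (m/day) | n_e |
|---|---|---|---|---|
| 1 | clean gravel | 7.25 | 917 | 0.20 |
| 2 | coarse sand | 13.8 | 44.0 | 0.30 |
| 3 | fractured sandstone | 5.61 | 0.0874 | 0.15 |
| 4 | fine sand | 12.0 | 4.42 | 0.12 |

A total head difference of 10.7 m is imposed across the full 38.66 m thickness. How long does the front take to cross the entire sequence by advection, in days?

With flow normal to the layers, continuity requires the same specific discharge q through every layer.
Σ(b_i/K_i) = 7.25/917 + 13.8/44.0 + 5.61/0.0874 + 12.0/4.42 = 67.22 d.
q = Δh / Σ(b_i/K_i) = 10.7 / 67.22 = 0.1592 m/day.
In each layer the seepage velocity is v_i = q/n_i, so the layer transit time is t_i = b_i·n_i / q:
  layer 1 (clean gravel): t_1 = 7.25 × 0.20 / 0.1592 = 9.110 d
  layer 2 (coarse sand): t_2 = 13.8 × 0.30 / 0.1592 = 26.01 d
  layer 3 (fractured sandstone): t_3 = 5.61 × 0.15 / 0.1592 = 5.287 d
  layer 4 (fine sand): t_4 = 12.0 × 0.12 / 0.1592 = 9.047 d
Total t = Σ t_i = 49.45 days.

49.5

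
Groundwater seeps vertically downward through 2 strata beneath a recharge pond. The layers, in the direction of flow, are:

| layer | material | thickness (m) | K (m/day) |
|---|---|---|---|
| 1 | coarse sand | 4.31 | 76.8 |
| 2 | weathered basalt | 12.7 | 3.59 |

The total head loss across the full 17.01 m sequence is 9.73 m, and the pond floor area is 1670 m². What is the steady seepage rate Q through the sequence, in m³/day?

4520

Flow is perpendicular to layering, so the layers act in series and the equivalent K is the thickness-weighted harmonic mean.
Total thickness L = 4.31 + 12.7 = 17.01 m.
Σ(b_i/K_i) = 4.31/76.8 + 12.7/3.59 = 3.594 d.
K_eq = L / Σ(b_i/K_i) = 17.01 / 3.594 = 4.733 m/day.
Q = K_eq · A · (Δh/L) = 4.733 × 1670 × (9.73/17.01) = 4522 m³/day.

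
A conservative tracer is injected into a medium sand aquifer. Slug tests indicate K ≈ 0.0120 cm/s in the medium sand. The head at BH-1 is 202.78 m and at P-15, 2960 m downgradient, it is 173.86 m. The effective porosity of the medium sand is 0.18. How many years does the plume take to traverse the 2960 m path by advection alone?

Convert K: 0.0120 cm/s × 864 = 10.37 m/day.
Hydraulic gradient i = (202.78 − 173.86) / 2960 = 28.92 / 2960 = 0.009770.
Darcy flux q = K · i = 10.37 × 0.009770 = 0.1013 m/day.
Seepage velocity v = q / n_e = 0.1013 / 0.18 = 0.5628 m/day.
Travel time t = L / v = 2960 / 0.5628 = 5260 days = 14.40 years.

14.4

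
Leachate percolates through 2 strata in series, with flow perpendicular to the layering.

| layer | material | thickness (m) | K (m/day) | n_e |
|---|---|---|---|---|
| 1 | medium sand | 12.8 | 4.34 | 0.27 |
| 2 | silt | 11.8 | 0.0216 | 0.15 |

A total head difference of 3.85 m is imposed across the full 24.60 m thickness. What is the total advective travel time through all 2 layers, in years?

2.04

With flow normal to the layers, continuity requires the same specific discharge q through every layer.
Σ(b_i/K_i) = 12.8/4.34 + 11.8/0.0216 = 549.2 d.
q = Δh / Σ(b_i/K_i) = 3.85 / 549.2 = 0.007010 m/day.
In each layer the seepage velocity is v_i = q/n_i, so the layer transit time is t_i = b_i·n_i / q:
  layer 1 (medium sand): t_1 = 12.8 × 0.27 / 0.007010 = 493.0 d
  layer 2 (silt): t_2 = 11.8 × 0.15 / 0.007010 = 252.5 d
Total t = Σ t_i = 745.5 days = 2.041 years.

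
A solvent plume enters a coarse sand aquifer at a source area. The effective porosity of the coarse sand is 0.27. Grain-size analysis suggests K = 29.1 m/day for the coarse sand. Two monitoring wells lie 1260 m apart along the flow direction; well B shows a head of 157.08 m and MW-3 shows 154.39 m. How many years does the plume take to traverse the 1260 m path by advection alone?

15.0

Hydraulic gradient i = (157.08 − 154.39) / 1260 = 2.69 / 1260 = 0.002135.
Darcy flux q = K · i = 29.10 × 0.002135 = 0.06213 m/day.
Seepage velocity v = q / n_e = 0.06213 / 0.27 = 0.2301 m/day.
Travel time t = L / v = 1260 / 0.2301 = 5476 days = 14.99 years.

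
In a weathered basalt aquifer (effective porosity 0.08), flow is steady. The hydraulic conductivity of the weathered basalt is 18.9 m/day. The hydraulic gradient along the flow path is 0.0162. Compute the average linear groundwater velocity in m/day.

Hydraulic gradient i = 0.0162.
Darcy flux q = K · i = 18.90 × 0.01620 = 0.3062 m/day.
Seepage velocity v = q / n_e = 0.3062 / 0.08 = 3.827 m/day.

3.83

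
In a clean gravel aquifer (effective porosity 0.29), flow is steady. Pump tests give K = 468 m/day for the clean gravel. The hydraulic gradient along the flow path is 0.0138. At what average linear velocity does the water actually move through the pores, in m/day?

22.3

Hydraulic gradient i = 0.0138.
Darcy flux q = K · i = 468.0 × 0.01380 = 6.458 m/day.
Seepage velocity v = q / n_e = 6.458 / 0.29 = 22.27 m/day.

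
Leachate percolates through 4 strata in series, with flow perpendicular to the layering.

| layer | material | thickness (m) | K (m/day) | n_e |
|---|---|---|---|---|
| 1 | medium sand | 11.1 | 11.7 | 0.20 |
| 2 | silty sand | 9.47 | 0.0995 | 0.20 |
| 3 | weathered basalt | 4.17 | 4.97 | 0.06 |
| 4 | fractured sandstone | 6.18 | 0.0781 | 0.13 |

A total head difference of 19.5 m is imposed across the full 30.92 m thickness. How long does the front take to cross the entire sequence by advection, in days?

46.7

With flow normal to the layers, continuity requires the same specific discharge q through every layer.
Σ(b_i/K_i) = 11.1/11.7 + 9.47/0.0995 + 4.17/4.97 + 6.18/0.0781 = 176.1 d.
q = Δh / Σ(b_i/K_i) = 19.5 / 176.1 = 0.1107 m/day.
In each layer the seepage velocity is v_i = q/n_i, so the layer transit time is t_i = b_i·n_i / q:
  layer 1 (medium sand): t_1 = 11.1 × 0.20 / 0.1107 = 20.05 d
  layer 2 (silty sand): t_2 = 9.47 × 0.20 / 0.1107 = 17.10 d
  layer 3 (weathered basalt): t_3 = 4.17 × 0.06 / 0.1107 = 2.259 d
  layer 4 (fractured sandstone): t_4 = 6.18 × 0.13 / 0.1107 = 7.255 d
Total t = Σ t_i = 46.67 days.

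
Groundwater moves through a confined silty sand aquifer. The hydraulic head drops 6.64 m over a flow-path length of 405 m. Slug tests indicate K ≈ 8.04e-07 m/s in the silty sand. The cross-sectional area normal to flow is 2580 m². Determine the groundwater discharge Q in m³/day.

2.94

Convert K: 8.04e-07 m/s × 86400 = 0.06947 m/day.
Hydraulic gradient i = Δh / L = 6.64 / 405 = 0.01640.
Darcy's law: Q = K · A · i = 0.06947 × 2580 × 0.01640 = 2.938 m³/day.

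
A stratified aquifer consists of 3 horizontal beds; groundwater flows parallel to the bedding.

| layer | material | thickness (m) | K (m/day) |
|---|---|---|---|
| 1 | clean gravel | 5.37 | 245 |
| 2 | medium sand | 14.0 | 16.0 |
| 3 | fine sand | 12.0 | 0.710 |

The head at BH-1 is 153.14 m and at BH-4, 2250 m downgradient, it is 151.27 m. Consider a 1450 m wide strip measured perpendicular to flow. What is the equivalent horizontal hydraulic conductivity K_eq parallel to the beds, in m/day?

49.4

Flow is parallel to layering, so each bed carries its own Darcy discharge and the transmissivities add.
Σ(K_i·b_i) = 245×5.37 + 16.0×14.0 + 0.710×12.0 = 1548 m²/day.
Total thickness b = 31.37 m, so K_eq = Σ(K_i·b_i)/b = 49.35 m/day.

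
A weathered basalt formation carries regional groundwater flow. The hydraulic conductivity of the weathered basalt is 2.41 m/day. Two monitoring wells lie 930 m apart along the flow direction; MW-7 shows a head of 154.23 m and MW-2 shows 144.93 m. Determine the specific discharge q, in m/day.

Hydraulic gradient i = (154.23 − 144.93) / 930 = 9.3 / 930 = 0.01000.
Specific discharge q = K · i = 2.410 × 0.01000 = 0.02410 m/day.

0.0241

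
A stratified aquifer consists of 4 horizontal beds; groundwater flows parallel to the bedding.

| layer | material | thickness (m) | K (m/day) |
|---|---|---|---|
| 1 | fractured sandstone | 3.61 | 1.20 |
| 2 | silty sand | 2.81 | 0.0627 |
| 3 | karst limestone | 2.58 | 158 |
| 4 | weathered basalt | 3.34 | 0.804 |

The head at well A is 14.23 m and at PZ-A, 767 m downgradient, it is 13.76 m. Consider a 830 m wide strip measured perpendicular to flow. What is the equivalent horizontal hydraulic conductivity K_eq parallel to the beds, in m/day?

33.6

Flow is parallel to layering, so each bed carries its own Darcy discharge and the transmissivities add.
Σ(K_i·b_i) = 1.20×3.61 + 0.0627×2.81 + 158×2.58 + 0.804×3.34 = 414.8 m²/day.
Total thickness b = 12.34 m, so K_eq = Σ(K_i·b_i)/b = 33.62 m/day.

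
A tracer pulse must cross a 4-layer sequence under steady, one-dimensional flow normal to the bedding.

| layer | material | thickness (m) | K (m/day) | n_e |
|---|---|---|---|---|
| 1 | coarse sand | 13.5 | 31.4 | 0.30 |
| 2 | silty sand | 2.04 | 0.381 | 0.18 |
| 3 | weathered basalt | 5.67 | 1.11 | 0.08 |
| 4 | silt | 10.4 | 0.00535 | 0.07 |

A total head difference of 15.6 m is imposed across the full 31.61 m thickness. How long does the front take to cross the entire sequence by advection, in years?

1.92

With flow normal to the layers, continuity requires the same specific discharge q through every layer.
Σ(b_i/K_i) = 13.5/31.4 + 2.04/0.381 + 5.67/1.11 + 10.4/0.00535 = 1955 d.
q = Δh / Σ(b_i/K_i) = 15.6 / 1955 = 0.007980 m/day.
In each layer the seepage velocity is v_i = q/n_i, so the layer transit time is t_i = b_i·n_i / q:
  layer 1 (coarse sand): t_1 = 13.5 × 0.30 / 0.007980 = 507.5 d
  layer 2 (silty sand): t_2 = 2.04 × 0.18 / 0.007980 = 46.01 d
  layer 3 (weathered basalt): t_3 = 5.67 × 0.08 / 0.007980 = 56.84 d
  layer 4 (silt): t_4 = 10.4 × 0.07 / 0.007980 = 91.22 d
Total t = Σ t_i = 701.6 days = 1.921 years.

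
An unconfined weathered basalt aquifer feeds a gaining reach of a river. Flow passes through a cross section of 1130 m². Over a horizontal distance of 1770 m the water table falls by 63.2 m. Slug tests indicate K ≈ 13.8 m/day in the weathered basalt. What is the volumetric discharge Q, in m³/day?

557

Hydraulic gradient i = Δh / L = 63.2 / 1770 = 0.03571.
Darcy's law: Q = K · A · i = 13.80 × 1130 × 0.03571 = 556.8 m³/day.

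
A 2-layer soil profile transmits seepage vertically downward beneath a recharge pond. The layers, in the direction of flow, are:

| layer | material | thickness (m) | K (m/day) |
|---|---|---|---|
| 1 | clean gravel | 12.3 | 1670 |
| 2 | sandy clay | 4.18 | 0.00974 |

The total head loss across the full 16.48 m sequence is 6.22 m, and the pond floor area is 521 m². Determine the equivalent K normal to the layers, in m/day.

0.0384

Flow is perpendicular to layering, so the layers act in series and the equivalent K is the thickness-weighted harmonic mean.
Total thickness L = 12.3 + 4.18 = 16.48 m.
Σ(b_i/K_i) = 12.3/1670 + 4.18/0.00974 = 429.2 d.
K_eq = L / Σ(b_i/K_i) = 16.48 / 429.2 = 0.03840 m/day.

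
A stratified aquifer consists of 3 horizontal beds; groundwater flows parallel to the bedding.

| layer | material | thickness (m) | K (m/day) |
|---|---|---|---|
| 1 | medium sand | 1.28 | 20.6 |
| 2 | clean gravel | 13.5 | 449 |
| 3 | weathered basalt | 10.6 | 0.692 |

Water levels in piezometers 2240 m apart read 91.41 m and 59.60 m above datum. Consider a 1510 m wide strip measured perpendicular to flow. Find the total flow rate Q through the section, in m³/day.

131000

Flow is parallel to layering, so each bed carries its own Darcy discharge and the transmissivities add.
Σ(K_i·b_i) = 20.6×1.28 + 449×13.5 + 0.692×10.6 = 6095 m²/day.
Hydraulic gradient i = (91.41 − 59.60) / 2240 = 31.81 / 2240 = 0.01420.
Q = Σ(K_i·b_i) · W · i = 6095 × 1510 × 0.01420 = 1.307e+05 m³/day.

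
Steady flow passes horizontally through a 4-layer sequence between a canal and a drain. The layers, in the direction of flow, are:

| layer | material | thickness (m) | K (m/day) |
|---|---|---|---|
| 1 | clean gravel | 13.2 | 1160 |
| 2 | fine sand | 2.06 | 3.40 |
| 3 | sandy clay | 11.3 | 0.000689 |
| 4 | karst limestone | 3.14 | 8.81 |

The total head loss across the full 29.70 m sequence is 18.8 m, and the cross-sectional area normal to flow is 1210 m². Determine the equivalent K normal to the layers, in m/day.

Flow is perpendicular to layering, so the layers act in series and the equivalent K is the thickness-weighted harmonic mean.
Total thickness L = 13.2 + 2.06 + 11.3 + 3.14 = 29.70 m.
Σ(b_i/K_i) = 13.2/1160 + 2.06/3.40 + 11.3/0.000689 + 3.14/8.81 = 16402 d.
K_eq = L / Σ(b_i/K_i) = 29.70 / 16402 = 0.001811 m/day.

0.00181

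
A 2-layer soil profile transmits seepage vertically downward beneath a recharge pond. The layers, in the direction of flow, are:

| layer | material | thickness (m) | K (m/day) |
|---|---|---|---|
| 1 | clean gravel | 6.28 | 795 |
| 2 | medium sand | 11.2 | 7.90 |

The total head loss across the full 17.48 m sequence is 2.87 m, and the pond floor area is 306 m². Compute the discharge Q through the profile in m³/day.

616

Flow is perpendicular to layering, so the layers act in series and the equivalent K is the thickness-weighted harmonic mean.
Total thickness L = 6.28 + 11.2 = 17.48 m.
Σ(b_i/K_i) = 6.28/795 + 11.2/7.90 = 1.426 d.
K_eq = L / Σ(b_i/K_i) = 17.48 / 1.426 = 12.26 m/day.
Q = K_eq · A · (Δh/L) = 12.26 × 306 × (2.87/17.48) = 616.0 m³/day.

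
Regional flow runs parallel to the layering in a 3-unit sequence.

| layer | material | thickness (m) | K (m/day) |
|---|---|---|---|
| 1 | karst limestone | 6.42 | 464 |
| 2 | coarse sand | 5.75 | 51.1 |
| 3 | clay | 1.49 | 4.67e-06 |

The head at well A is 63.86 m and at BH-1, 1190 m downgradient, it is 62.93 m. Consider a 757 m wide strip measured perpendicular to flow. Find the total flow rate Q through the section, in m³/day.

Flow is parallel to layering, so each bed carries its own Darcy discharge and the transmissivities add.
Σ(K_i·b_i) = 464×6.42 + 51.1×5.75 + 4.67e-06×1.49 = 3273 m²/day.
Hydraulic gradient i = (63.86 − 62.93) / 1190 = 0.93 / 1190 = 0.0007815.
Q = Σ(K_i·b_i) · W · i = 3273 × 757 × 0.0007815 = 1936 m³/day.

1940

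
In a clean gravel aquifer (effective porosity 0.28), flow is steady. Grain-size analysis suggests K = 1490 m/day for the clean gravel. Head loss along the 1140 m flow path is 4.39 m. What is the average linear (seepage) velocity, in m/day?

Hydraulic gradient i = Δh / L = 4.39 / 1140 = 0.003851.
Darcy flux q = K · i = 1490 × 0.003851 = 5.738 m/day.
Seepage velocity v = q / n_e = 5.738 / 0.28 = 20.49 m/day.

20.5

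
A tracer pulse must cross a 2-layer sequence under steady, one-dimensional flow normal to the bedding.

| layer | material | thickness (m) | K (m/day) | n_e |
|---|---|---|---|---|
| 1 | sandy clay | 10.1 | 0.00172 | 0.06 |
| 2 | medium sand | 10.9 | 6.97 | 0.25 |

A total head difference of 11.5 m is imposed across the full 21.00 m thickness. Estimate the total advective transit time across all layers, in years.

4.66

With flow normal to the layers, continuity requires the same specific discharge q through every layer.
Σ(b_i/K_i) = 10.1/0.00172 + 10.9/6.97 = 5874 d.
q = Δh / Σ(b_i/K_i) = 11.5 / 5874 = 0.001958 m/day.
In each layer the seepage velocity is v_i = q/n_i, so the layer transit time is t_i = b_i·n_i / q:
  layer 1 (sandy clay): t_1 = 10.1 × 0.06 / 0.001958 = 309.5 d
  layer 2 (medium sand): t_2 = 10.9 × 0.25 / 0.001958 = 1392 d
Total t = Σ t_i = 1701 days = 4.658 years.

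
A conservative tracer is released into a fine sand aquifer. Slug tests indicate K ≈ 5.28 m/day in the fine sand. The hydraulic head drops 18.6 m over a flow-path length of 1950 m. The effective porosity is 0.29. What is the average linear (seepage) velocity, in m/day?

0.174

Hydraulic gradient i = Δh / L = 18.6 / 1950 = 0.009538.
Darcy flux q = K · i = 5.280 × 0.009538 = 0.05036 m/day.
Seepage velocity v = q / n_e = 0.05036 / 0.29 = 0.1737 m/day.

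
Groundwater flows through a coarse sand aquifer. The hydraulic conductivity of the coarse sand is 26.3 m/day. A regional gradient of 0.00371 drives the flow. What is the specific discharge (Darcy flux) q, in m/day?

0.0976

Hydraulic gradient i = 0.00371.
Specific discharge q = K · i = 26.30 × 0.003710 = 0.09757 m/day.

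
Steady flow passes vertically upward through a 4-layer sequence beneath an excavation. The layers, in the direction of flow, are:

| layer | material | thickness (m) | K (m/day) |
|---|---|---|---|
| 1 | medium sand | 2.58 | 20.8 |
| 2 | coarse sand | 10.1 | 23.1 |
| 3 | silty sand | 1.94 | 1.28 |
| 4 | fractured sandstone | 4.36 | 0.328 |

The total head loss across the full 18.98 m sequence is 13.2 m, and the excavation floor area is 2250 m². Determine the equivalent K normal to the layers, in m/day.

1.23

Flow is perpendicular to layering, so the layers act in series and the equivalent K is the thickness-weighted harmonic mean.
Total thickness L = 2.58 + 10.1 + 1.94 + 4.36 = 18.98 m.
Σ(b_i/K_i) = 2.58/20.8 + 10.1/23.1 + 1.94/1.28 + 4.36/0.328 = 15.37 d.
K_eq = L / Σ(b_i/K_i) = 18.98 / 15.37 = 1.235 m/day.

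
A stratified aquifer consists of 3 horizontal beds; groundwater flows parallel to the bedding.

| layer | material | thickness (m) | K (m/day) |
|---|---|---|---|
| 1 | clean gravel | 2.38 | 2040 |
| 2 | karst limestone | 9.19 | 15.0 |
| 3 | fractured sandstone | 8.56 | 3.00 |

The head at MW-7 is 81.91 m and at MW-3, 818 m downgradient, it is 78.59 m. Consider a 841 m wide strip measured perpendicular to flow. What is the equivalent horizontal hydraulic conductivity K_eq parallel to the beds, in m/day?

249

Flow is parallel to layering, so each bed carries its own Darcy discharge and the transmissivities add.
Σ(K_i·b_i) = 2040×2.38 + 15.0×9.19 + 3.00×8.56 = 5019 m²/day.
Total thickness b = 20.13 m, so K_eq = Σ(K_i·b_i)/b = 249.3 m/day.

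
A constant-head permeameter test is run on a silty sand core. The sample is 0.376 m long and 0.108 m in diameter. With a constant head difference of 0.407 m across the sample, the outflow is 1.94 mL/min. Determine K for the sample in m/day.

0.282

Cross-sectional area A = π·(d/2)² = π × (0.108/2)² = 0.009161 m².
Convert discharge: 1.94 mL/min = 3.233e-08 m³/s.
Darcy's law rearranged: K = Q·L / (A·Δh) = 3.233e-08 × 0.376 / (0.009161 × 0.407) = 3.261e-06 m/s = 0.2817 m/day.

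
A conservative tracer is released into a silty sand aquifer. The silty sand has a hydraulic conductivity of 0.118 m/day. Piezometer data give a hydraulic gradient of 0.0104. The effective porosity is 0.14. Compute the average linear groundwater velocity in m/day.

0.00877

Hydraulic gradient i = 0.0104.
Darcy flux q = K · i = 0.1180 × 0.01040 = 0.001227 m/day.
Seepage velocity v = q / n_e = 0.001227 / 0.14 = 0.008766 m/day.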